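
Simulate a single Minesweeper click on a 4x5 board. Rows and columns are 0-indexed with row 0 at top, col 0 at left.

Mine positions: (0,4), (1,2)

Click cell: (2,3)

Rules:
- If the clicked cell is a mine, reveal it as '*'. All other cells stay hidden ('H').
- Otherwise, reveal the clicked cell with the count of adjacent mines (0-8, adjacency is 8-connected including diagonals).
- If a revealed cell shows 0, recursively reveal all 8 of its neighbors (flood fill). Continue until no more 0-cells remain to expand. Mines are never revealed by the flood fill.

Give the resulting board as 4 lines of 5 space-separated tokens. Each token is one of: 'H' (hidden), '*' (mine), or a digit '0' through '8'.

H H H H H
H H H H H
H H H 1 H
H H H H H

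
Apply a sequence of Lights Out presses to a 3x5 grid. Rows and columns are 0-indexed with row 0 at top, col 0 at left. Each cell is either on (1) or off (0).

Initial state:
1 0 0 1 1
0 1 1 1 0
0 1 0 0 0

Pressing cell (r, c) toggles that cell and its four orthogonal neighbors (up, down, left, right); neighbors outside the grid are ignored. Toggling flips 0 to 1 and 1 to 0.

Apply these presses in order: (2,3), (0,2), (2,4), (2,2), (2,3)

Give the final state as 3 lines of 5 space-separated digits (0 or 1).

After press 1 at (2,3):
1 0 0 1 1
0 1 1 0 0
0 1 1 1 1

After press 2 at (0,2):
1 1 1 0 1
0 1 0 0 0
0 1 1 1 1

After press 3 at (2,4):
1 1 1 0 1
0 1 0 0 1
0 1 1 0 0

After press 4 at (2,2):
1 1 1 0 1
0 1 1 0 1
0 0 0 1 0

After press 5 at (2,3):
1 1 1 0 1
0 1 1 1 1
0 0 1 0 1

Answer: 1 1 1 0 1
0 1 1 1 1
0 0 1 0 1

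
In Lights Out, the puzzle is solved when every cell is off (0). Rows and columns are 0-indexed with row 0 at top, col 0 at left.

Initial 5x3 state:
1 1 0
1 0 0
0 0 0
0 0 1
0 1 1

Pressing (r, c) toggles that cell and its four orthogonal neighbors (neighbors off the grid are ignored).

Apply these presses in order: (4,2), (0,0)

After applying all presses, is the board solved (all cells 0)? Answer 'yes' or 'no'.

After press 1 at (4,2):
1 1 0
1 0 0
0 0 0
0 0 0
0 0 0

After press 2 at (0,0):
0 0 0
0 0 0
0 0 0
0 0 0
0 0 0

Lights still on: 0

Answer: yes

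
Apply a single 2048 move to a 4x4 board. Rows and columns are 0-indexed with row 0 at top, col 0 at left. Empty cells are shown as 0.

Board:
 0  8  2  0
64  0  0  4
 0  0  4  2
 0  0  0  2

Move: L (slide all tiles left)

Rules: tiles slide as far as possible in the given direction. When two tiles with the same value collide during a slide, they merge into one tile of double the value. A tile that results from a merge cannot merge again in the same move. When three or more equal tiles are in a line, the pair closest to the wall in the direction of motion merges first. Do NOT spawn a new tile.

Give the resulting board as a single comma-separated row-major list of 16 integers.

Slide left:
row 0: [0, 8, 2, 0] -> [8, 2, 0, 0]
row 1: [64, 0, 0, 4] -> [64, 4, 0, 0]
row 2: [0, 0, 4, 2] -> [4, 2, 0, 0]
row 3: [0, 0, 0, 2] -> [2, 0, 0, 0]

Answer: 8, 2, 0, 0, 64, 4, 0, 0, 4, 2, 0, 0, 2, 0, 0, 0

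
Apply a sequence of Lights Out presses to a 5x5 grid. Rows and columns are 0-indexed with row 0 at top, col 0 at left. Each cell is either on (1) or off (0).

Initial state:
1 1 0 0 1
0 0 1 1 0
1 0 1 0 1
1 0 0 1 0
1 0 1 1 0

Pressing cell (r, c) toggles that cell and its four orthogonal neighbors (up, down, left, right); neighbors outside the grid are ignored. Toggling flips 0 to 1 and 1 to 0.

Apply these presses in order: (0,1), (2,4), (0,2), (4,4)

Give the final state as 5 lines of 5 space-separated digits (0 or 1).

Answer: 0 1 0 1 1
0 1 0 1 1
1 0 1 1 0
1 0 0 1 0
1 0 1 0 1

Derivation:
After press 1 at (0,1):
0 0 1 0 1
0 1 1 1 0
1 0 1 0 1
1 0 0 1 0
1 0 1 1 0

After press 2 at (2,4):
0 0 1 0 1
0 1 1 1 1
1 0 1 1 0
1 0 0 1 1
1 0 1 1 0

After press 3 at (0,2):
0 1 0 1 1
0 1 0 1 1
1 0 1 1 0
1 0 0 1 1
1 0 1 1 0

After press 4 at (4,4):
0 1 0 1 1
0 1 0 1 1
1 0 1 1 0
1 0 0 1 0
1 0 1 0 1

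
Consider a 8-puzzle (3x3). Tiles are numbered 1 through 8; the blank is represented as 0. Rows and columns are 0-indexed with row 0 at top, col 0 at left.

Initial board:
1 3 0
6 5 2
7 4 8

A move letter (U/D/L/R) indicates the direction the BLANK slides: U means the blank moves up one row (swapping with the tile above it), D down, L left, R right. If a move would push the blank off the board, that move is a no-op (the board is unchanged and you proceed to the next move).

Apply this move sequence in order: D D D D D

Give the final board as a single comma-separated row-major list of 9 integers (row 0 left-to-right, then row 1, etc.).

After move 1 (D):
1 3 2
6 5 0
7 4 8

After move 2 (D):
1 3 2
6 5 8
7 4 0

After move 3 (D):
1 3 2
6 5 8
7 4 0

After move 4 (D):
1 3 2
6 5 8
7 4 0

After move 5 (D):
1 3 2
6 5 8
7 4 0

Answer: 1, 3, 2, 6, 5, 8, 7, 4, 0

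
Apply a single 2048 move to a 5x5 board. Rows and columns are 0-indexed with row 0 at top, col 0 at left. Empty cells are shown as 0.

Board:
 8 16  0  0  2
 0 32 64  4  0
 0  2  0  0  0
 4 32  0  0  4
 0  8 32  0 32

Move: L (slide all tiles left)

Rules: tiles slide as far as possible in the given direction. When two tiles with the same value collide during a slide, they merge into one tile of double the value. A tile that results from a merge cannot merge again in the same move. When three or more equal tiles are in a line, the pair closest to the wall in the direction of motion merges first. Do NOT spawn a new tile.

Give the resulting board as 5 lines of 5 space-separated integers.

Slide left:
row 0: [8, 16, 0, 0, 2] -> [8, 16, 2, 0, 0]
row 1: [0, 32, 64, 4, 0] -> [32, 64, 4, 0, 0]
row 2: [0, 2, 0, 0, 0] -> [2, 0, 0, 0, 0]
row 3: [4, 32, 0, 0, 4] -> [4, 32, 4, 0, 0]
row 4: [0, 8, 32, 0, 32] -> [8, 64, 0, 0, 0]

Answer:  8 16  2  0  0
32 64  4  0  0
 2  0  0  0  0
 4 32  4  0  0
 8 64  0  0  0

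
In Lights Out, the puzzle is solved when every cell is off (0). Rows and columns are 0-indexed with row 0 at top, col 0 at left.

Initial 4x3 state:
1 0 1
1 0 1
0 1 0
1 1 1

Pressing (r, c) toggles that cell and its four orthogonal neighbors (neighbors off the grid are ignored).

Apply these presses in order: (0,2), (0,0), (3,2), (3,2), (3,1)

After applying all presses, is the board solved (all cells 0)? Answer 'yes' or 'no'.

Answer: yes

Derivation:
After press 1 at (0,2):
1 1 0
1 0 0
0 1 0
1 1 1

After press 2 at (0,0):
0 0 0
0 0 0
0 1 0
1 1 1

After press 3 at (3,2):
0 0 0
0 0 0
0 1 1
1 0 0

After press 4 at (3,2):
0 0 0
0 0 0
0 1 0
1 1 1

After press 5 at (3,1):
0 0 0
0 0 0
0 0 0
0 0 0

Lights still on: 0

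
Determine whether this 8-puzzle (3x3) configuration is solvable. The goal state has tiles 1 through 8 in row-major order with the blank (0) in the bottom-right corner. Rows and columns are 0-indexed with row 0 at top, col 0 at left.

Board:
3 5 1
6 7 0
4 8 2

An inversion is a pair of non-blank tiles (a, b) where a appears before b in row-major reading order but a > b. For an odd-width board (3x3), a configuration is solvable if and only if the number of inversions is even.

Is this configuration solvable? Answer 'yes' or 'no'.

Answer: no

Derivation:
Inversions (pairs i<j in row-major order where tile[i] > tile[j] > 0): 11
11 is odd, so the puzzle is not solvable.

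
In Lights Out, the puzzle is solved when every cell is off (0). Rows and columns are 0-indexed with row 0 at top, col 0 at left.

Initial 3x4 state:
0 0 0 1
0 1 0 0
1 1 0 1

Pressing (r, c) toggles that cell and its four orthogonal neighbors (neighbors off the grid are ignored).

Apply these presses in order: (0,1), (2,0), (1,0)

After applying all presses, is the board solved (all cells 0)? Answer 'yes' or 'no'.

After press 1 at (0,1):
1 1 1 1
0 0 0 0
1 1 0 1

After press 2 at (2,0):
1 1 1 1
1 0 0 0
0 0 0 1

After press 3 at (1,0):
0 1 1 1
0 1 0 0
1 0 0 1

Lights still on: 6

Answer: no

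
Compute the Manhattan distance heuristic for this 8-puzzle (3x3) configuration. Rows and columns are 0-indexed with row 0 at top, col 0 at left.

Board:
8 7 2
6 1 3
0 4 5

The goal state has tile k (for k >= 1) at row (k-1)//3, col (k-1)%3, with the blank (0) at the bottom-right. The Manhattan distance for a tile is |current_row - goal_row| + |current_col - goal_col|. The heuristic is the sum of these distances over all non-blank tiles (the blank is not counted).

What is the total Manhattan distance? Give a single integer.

Tile 8: (0,0)->(2,1) = 3
Tile 7: (0,1)->(2,0) = 3
Tile 2: (0,2)->(0,1) = 1
Tile 6: (1,0)->(1,2) = 2
Tile 1: (1,1)->(0,0) = 2
Tile 3: (1,2)->(0,2) = 1
Tile 4: (2,1)->(1,0) = 2
Tile 5: (2,2)->(1,1) = 2
Sum: 3 + 3 + 1 + 2 + 2 + 1 + 2 + 2 = 16

Answer: 16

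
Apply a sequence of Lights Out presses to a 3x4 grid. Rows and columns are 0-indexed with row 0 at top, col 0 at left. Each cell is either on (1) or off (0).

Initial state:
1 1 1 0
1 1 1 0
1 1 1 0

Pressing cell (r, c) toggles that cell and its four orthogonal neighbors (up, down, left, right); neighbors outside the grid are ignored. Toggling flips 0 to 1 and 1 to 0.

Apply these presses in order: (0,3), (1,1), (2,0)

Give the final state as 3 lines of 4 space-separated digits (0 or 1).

Answer: 1 0 0 1
1 0 0 1
0 1 1 0

Derivation:
After press 1 at (0,3):
1 1 0 1
1 1 1 1
1 1 1 0

After press 2 at (1,1):
1 0 0 1
0 0 0 1
1 0 1 0

After press 3 at (2,0):
1 0 0 1
1 0 0 1
0 1 1 0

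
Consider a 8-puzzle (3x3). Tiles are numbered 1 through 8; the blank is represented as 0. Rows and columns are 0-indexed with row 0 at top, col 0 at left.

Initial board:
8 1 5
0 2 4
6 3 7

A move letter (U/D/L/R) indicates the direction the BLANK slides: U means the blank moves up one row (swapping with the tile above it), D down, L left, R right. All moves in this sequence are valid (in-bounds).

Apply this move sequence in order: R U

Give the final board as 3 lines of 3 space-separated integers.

Answer: 8 0 5
2 1 4
6 3 7

Derivation:
After move 1 (R):
8 1 5
2 0 4
6 3 7

After move 2 (U):
8 0 5
2 1 4
6 3 7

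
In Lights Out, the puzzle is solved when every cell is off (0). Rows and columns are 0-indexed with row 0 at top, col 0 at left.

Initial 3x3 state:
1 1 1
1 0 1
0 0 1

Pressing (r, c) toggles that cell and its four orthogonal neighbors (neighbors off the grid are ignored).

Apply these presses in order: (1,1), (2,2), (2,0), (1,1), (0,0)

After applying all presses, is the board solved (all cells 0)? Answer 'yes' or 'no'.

After press 1 at (1,1):
1 0 1
0 1 0
0 1 1

After press 2 at (2,2):
1 0 1
0 1 1
0 0 0

After press 3 at (2,0):
1 0 1
1 1 1
1 1 0

After press 4 at (1,1):
1 1 1
0 0 0
1 0 0

After press 5 at (0,0):
0 0 1
1 0 0
1 0 0

Lights still on: 3

Answer: no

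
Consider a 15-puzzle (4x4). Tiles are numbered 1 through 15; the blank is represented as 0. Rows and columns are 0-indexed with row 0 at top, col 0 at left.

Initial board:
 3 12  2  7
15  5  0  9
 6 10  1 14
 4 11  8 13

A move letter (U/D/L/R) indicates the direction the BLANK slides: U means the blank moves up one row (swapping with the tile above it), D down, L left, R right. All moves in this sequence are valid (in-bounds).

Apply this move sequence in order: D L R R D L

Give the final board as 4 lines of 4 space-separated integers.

Answer:  3 12  2  7
15  5  1  9
 6 10 14 13
 4 11  0  8

Derivation:
After move 1 (D):
 3 12  2  7
15  5  1  9
 6 10  0 14
 4 11  8 13

After move 2 (L):
 3 12  2  7
15  5  1  9
 6  0 10 14
 4 11  8 13

After move 3 (R):
 3 12  2  7
15  5  1  9
 6 10  0 14
 4 11  8 13

After move 4 (R):
 3 12  2  7
15  5  1  9
 6 10 14  0
 4 11  8 13

After move 5 (D):
 3 12  2  7
15  5  1  9
 6 10 14 13
 4 11  8  0

After move 6 (L):
 3 12  2  7
15  5  1  9
 6 10 14 13
 4 11  0  8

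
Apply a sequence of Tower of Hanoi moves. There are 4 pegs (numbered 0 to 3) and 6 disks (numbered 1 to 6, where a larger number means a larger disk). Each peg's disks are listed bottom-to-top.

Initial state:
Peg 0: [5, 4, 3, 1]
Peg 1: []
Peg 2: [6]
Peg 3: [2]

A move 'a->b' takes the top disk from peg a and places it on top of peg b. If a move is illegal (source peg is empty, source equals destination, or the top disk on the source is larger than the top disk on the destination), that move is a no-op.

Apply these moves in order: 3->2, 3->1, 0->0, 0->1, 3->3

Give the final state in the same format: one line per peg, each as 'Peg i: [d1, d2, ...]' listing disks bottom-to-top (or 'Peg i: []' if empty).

After move 1 (3->2):
Peg 0: [5, 4, 3, 1]
Peg 1: []
Peg 2: [6, 2]
Peg 3: []

After move 2 (3->1):
Peg 0: [5, 4, 3, 1]
Peg 1: []
Peg 2: [6, 2]
Peg 3: []

After move 3 (0->0):
Peg 0: [5, 4, 3, 1]
Peg 1: []
Peg 2: [6, 2]
Peg 3: []

After move 4 (0->1):
Peg 0: [5, 4, 3]
Peg 1: [1]
Peg 2: [6, 2]
Peg 3: []

After move 5 (3->3):
Peg 0: [5, 4, 3]
Peg 1: [1]
Peg 2: [6, 2]
Peg 3: []

Answer: Peg 0: [5, 4, 3]
Peg 1: [1]
Peg 2: [6, 2]
Peg 3: []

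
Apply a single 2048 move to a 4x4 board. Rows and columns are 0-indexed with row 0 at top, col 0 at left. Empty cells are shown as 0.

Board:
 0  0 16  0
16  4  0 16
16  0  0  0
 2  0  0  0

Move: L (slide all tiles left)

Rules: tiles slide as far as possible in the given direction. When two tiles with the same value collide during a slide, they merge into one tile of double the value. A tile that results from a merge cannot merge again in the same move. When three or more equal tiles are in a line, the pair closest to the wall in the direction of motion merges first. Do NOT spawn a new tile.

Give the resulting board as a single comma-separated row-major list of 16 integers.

Answer: 16, 0, 0, 0, 16, 4, 16, 0, 16, 0, 0, 0, 2, 0, 0, 0

Derivation:
Slide left:
row 0: [0, 0, 16, 0] -> [16, 0, 0, 0]
row 1: [16, 4, 0, 16] -> [16, 4, 16, 0]
row 2: [16, 0, 0, 0] -> [16, 0, 0, 0]
row 3: [2, 0, 0, 0] -> [2, 0, 0, 0]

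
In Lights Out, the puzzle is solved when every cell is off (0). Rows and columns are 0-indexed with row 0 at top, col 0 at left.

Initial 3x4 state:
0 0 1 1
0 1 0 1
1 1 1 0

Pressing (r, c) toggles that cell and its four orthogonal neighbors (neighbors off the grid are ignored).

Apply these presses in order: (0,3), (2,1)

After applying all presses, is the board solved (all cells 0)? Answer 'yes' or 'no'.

Answer: yes

Derivation:
After press 1 at (0,3):
0 0 0 0
0 1 0 0
1 1 1 0

After press 2 at (2,1):
0 0 0 0
0 0 0 0
0 0 0 0

Lights still on: 0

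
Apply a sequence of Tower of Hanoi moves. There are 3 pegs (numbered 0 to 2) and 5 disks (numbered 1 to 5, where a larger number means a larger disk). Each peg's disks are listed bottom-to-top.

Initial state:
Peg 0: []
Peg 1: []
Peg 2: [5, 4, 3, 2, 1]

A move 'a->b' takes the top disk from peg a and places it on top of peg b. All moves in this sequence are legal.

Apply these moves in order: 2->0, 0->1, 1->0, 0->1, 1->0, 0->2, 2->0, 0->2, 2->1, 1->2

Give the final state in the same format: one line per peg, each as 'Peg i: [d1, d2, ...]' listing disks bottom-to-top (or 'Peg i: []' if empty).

After move 1 (2->0):
Peg 0: [1]
Peg 1: []
Peg 2: [5, 4, 3, 2]

After move 2 (0->1):
Peg 0: []
Peg 1: [1]
Peg 2: [5, 4, 3, 2]

After move 3 (1->0):
Peg 0: [1]
Peg 1: []
Peg 2: [5, 4, 3, 2]

After move 4 (0->1):
Peg 0: []
Peg 1: [1]
Peg 2: [5, 4, 3, 2]

After move 5 (1->0):
Peg 0: [1]
Peg 1: []
Peg 2: [5, 4, 3, 2]

After move 6 (0->2):
Peg 0: []
Peg 1: []
Peg 2: [5, 4, 3, 2, 1]

After move 7 (2->0):
Peg 0: [1]
Peg 1: []
Peg 2: [5, 4, 3, 2]

After move 8 (0->2):
Peg 0: []
Peg 1: []
Peg 2: [5, 4, 3, 2, 1]

After move 9 (2->1):
Peg 0: []
Peg 1: [1]
Peg 2: [5, 4, 3, 2]

After move 10 (1->2):
Peg 0: []
Peg 1: []
Peg 2: [5, 4, 3, 2, 1]

Answer: Peg 0: []
Peg 1: []
Peg 2: [5, 4, 3, 2, 1]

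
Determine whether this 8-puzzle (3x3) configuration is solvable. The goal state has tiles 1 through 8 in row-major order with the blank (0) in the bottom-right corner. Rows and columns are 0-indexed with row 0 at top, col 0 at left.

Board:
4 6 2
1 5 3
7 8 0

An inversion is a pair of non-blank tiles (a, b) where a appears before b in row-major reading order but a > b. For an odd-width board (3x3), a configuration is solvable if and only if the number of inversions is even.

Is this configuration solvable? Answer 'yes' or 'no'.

Inversions (pairs i<j in row-major order where tile[i] > tile[j] > 0): 9
9 is odd, so the puzzle is not solvable.

Answer: no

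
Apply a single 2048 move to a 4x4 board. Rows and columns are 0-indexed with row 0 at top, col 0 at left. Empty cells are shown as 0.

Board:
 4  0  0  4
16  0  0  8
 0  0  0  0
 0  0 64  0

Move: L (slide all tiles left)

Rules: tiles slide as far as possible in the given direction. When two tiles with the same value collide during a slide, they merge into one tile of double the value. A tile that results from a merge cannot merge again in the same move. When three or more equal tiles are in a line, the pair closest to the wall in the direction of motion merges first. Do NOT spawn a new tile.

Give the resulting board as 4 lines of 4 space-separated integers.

Slide left:
row 0: [4, 0, 0, 4] -> [8, 0, 0, 0]
row 1: [16, 0, 0, 8] -> [16, 8, 0, 0]
row 2: [0, 0, 0, 0] -> [0, 0, 0, 0]
row 3: [0, 0, 64, 0] -> [64, 0, 0, 0]

Answer:  8  0  0  0
16  8  0  0
 0  0  0  0
64  0  0  0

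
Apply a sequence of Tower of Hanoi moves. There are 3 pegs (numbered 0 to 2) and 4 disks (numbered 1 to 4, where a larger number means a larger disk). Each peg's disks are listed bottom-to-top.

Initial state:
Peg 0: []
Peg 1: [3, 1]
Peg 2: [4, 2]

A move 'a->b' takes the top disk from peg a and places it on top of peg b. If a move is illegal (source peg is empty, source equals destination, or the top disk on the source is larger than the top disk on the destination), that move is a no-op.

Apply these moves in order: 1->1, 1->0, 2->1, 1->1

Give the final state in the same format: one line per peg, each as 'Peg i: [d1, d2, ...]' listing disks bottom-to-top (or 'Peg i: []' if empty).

After move 1 (1->1):
Peg 0: []
Peg 1: [3, 1]
Peg 2: [4, 2]

After move 2 (1->0):
Peg 0: [1]
Peg 1: [3]
Peg 2: [4, 2]

After move 3 (2->1):
Peg 0: [1]
Peg 1: [3, 2]
Peg 2: [4]

After move 4 (1->1):
Peg 0: [1]
Peg 1: [3, 2]
Peg 2: [4]

Answer: Peg 0: [1]
Peg 1: [3, 2]
Peg 2: [4]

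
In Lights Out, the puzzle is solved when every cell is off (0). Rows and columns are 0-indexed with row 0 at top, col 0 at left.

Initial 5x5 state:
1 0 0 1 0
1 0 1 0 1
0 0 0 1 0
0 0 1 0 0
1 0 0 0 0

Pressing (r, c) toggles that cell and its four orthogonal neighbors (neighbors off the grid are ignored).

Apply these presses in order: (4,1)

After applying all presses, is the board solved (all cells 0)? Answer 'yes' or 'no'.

Answer: no

Derivation:
After press 1 at (4,1):
1 0 0 1 0
1 0 1 0 1
0 0 0 1 0
0 1 1 0 0
0 1 1 0 0

Lights still on: 10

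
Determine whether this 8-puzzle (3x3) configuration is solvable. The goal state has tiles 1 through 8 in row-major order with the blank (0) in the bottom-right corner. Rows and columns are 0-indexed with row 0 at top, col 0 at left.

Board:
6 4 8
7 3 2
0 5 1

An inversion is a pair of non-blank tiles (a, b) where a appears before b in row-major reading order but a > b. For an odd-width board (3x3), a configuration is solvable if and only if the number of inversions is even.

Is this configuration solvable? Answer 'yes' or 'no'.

Inversions (pairs i<j in row-major order where tile[i] > tile[j] > 0): 21
21 is odd, so the puzzle is not solvable.

Answer: no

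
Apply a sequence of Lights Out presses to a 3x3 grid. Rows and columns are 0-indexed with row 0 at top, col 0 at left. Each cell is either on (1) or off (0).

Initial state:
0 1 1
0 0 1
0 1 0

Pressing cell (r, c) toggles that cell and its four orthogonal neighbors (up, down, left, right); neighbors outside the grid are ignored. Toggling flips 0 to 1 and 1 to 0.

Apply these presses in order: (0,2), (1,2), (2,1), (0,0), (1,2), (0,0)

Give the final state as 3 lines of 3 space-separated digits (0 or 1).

After press 1 at (0,2):
0 0 0
0 0 0
0 1 0

After press 2 at (1,2):
0 0 1
0 1 1
0 1 1

After press 3 at (2,1):
0 0 1
0 0 1
1 0 0

After press 4 at (0,0):
1 1 1
1 0 1
1 0 0

After press 5 at (1,2):
1 1 0
1 1 0
1 0 1

After press 6 at (0,0):
0 0 0
0 1 0
1 0 1

Answer: 0 0 0
0 1 0
1 0 1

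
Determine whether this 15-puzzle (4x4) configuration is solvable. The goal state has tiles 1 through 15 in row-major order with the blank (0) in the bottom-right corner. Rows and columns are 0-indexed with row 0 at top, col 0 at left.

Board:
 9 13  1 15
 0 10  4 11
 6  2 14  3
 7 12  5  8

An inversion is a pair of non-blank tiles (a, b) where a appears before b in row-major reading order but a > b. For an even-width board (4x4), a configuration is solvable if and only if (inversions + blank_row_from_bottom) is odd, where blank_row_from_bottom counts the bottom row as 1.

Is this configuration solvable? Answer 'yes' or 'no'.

Answer: yes

Derivation:
Inversions: 56
Blank is in row 1 (0-indexed from top), which is row 3 counting from the bottom (bottom = 1).
56 + 3 = 59, which is odd, so the puzzle is solvable.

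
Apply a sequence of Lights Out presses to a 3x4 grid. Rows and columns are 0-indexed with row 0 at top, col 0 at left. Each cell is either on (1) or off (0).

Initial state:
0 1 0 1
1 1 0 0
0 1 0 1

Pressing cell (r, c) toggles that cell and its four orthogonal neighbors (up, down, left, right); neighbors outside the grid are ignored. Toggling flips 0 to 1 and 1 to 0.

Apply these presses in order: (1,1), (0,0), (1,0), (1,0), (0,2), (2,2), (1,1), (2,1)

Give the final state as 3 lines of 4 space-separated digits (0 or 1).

Answer: 1 1 1 0
0 0 0 0
1 1 0 0

Derivation:
After press 1 at (1,1):
0 0 0 1
0 0 1 0
0 0 0 1

After press 2 at (0,0):
1 1 0 1
1 0 1 0
0 0 0 1

After press 3 at (1,0):
0 1 0 1
0 1 1 0
1 0 0 1

After press 4 at (1,0):
1 1 0 1
1 0 1 0
0 0 0 1

After press 5 at (0,2):
1 0 1 0
1 0 0 0
0 0 0 1

After press 6 at (2,2):
1 0 1 0
1 0 1 0
0 1 1 0

After press 7 at (1,1):
1 1 1 0
0 1 0 0
0 0 1 0

After press 8 at (2,1):
1 1 1 0
0 0 0 0
1 1 0 0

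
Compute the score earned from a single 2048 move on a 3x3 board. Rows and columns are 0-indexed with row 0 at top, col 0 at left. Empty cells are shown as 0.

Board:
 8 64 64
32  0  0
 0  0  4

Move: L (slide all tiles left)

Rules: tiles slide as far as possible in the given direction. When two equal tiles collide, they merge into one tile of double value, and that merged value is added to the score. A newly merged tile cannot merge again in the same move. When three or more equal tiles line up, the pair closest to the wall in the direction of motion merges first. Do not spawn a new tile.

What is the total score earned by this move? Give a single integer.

Slide left:
row 0: [8, 64, 64] -> [8, 128, 0]  score +128 (running 128)
row 1: [32, 0, 0] -> [32, 0, 0]  score +0 (running 128)
row 2: [0, 0, 4] -> [4, 0, 0]  score +0 (running 128)
Board after move:
  8 128   0
 32   0   0
  4   0   0

Answer: 128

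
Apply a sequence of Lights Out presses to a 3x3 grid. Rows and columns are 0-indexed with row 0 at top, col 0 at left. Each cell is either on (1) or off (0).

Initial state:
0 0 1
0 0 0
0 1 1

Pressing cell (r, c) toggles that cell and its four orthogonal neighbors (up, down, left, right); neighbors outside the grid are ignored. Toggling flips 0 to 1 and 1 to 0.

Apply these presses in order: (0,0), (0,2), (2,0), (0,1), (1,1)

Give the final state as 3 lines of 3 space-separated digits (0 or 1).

Answer: 0 0 1
1 0 0
1 1 1

Derivation:
After press 1 at (0,0):
1 1 1
1 0 0
0 1 1

After press 2 at (0,2):
1 0 0
1 0 1
0 1 1

After press 3 at (2,0):
1 0 0
0 0 1
1 0 1

After press 4 at (0,1):
0 1 1
0 1 1
1 0 1

After press 5 at (1,1):
0 0 1
1 0 0
1 1 1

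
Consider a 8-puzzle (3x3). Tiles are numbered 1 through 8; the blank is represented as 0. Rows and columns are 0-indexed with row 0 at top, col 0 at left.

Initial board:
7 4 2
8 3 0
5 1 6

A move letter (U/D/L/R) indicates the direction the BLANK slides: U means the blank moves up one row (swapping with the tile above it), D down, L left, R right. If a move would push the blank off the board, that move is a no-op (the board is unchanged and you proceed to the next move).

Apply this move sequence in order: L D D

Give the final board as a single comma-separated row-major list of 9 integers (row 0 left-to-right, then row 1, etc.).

After move 1 (L):
7 4 2
8 0 3
5 1 6

After move 2 (D):
7 4 2
8 1 3
5 0 6

After move 3 (D):
7 4 2
8 1 3
5 0 6

Answer: 7, 4, 2, 8, 1, 3, 5, 0, 6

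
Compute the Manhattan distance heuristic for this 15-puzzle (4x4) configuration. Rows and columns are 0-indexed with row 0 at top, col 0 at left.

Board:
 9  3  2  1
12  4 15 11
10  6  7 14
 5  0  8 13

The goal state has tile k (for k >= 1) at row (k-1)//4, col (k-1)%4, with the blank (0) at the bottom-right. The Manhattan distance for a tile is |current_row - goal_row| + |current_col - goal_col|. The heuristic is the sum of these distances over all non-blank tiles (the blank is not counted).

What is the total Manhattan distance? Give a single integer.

Tile 9: at (0,0), goal (2,0), distance |0-2|+|0-0| = 2
Tile 3: at (0,1), goal (0,2), distance |0-0|+|1-2| = 1
Tile 2: at (0,2), goal (0,1), distance |0-0|+|2-1| = 1
Tile 1: at (0,3), goal (0,0), distance |0-0|+|3-0| = 3
Tile 12: at (1,0), goal (2,3), distance |1-2|+|0-3| = 4
Tile 4: at (1,1), goal (0,3), distance |1-0|+|1-3| = 3
Tile 15: at (1,2), goal (3,2), distance |1-3|+|2-2| = 2
Tile 11: at (1,3), goal (2,2), distance |1-2|+|3-2| = 2
Tile 10: at (2,0), goal (2,1), distance |2-2|+|0-1| = 1
Tile 6: at (2,1), goal (1,1), distance |2-1|+|1-1| = 1
Tile 7: at (2,2), goal (1,2), distance |2-1|+|2-2| = 1
Tile 14: at (2,3), goal (3,1), distance |2-3|+|3-1| = 3
Tile 5: at (3,0), goal (1,0), distance |3-1|+|0-0| = 2
Tile 8: at (3,2), goal (1,3), distance |3-1|+|2-3| = 3
Tile 13: at (3,3), goal (3,0), distance |3-3|+|3-0| = 3
Sum: 2 + 1 + 1 + 3 + 4 + 3 + 2 + 2 + 1 + 1 + 1 + 3 + 2 + 3 + 3 = 32

Answer: 32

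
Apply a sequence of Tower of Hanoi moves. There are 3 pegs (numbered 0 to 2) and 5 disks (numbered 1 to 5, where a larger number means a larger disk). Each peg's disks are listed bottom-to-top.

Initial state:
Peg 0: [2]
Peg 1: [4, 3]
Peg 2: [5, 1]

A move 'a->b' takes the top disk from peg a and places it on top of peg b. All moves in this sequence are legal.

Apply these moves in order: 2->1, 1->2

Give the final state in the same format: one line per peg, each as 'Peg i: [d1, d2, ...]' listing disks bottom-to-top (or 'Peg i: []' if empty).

Answer: Peg 0: [2]
Peg 1: [4, 3]
Peg 2: [5, 1]

Derivation:
After move 1 (2->1):
Peg 0: [2]
Peg 1: [4, 3, 1]
Peg 2: [5]

After move 2 (1->2):
Peg 0: [2]
Peg 1: [4, 3]
Peg 2: [5, 1]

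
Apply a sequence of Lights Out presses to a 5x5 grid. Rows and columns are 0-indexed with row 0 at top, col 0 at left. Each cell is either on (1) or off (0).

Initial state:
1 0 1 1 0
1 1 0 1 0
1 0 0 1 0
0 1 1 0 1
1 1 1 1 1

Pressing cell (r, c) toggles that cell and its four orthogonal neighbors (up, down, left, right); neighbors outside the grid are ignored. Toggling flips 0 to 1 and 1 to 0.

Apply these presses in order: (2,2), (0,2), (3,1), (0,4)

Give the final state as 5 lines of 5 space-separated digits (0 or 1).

After press 1 at (2,2):
1 0 1 1 0
1 1 1 1 0
1 1 1 0 0
0 1 0 0 1
1 1 1 1 1

After press 2 at (0,2):
1 1 0 0 0
1 1 0 1 0
1 1 1 0 0
0 1 0 0 1
1 1 1 1 1

After press 3 at (3,1):
1 1 0 0 0
1 1 0 1 0
1 0 1 0 0
1 0 1 0 1
1 0 1 1 1

After press 4 at (0,4):
1 1 0 1 1
1 1 0 1 1
1 0 1 0 0
1 0 1 0 1
1 0 1 1 1

Answer: 1 1 0 1 1
1 1 0 1 1
1 0 1 0 0
1 0 1 0 1
1 0 1 1 1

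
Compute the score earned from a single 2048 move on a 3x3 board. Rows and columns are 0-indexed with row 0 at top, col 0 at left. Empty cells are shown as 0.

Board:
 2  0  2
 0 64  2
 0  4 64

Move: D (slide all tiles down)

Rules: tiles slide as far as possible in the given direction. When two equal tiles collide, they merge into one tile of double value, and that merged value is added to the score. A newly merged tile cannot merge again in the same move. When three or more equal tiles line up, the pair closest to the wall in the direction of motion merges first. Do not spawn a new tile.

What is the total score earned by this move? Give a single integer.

Answer: 4

Derivation:
Slide down:
col 0: [2, 0, 0] -> [0, 0, 2]  score +0 (running 0)
col 1: [0, 64, 4] -> [0, 64, 4]  score +0 (running 0)
col 2: [2, 2, 64] -> [0, 4, 64]  score +4 (running 4)
Board after move:
 0  0  0
 0 64  4
 2  4 64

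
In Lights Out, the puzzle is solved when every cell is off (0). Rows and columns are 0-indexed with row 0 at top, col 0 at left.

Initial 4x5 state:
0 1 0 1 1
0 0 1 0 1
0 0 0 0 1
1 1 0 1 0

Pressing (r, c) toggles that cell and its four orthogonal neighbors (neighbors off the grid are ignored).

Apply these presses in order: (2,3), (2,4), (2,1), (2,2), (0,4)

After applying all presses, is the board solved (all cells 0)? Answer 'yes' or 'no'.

After press 1 at (2,3):
0 1 0 1 1
0 0 1 1 1
0 0 1 1 0
1 1 0 0 0

After press 2 at (2,4):
0 1 0 1 1
0 0 1 1 0
0 0 1 0 1
1 1 0 0 1

After press 3 at (2,1):
0 1 0 1 1
0 1 1 1 0
1 1 0 0 1
1 0 0 0 1

After press 4 at (2,2):
0 1 0 1 1
0 1 0 1 0
1 0 1 1 1
1 0 1 0 1

After press 5 at (0,4):
0 1 0 0 0
0 1 0 1 1
1 0 1 1 1
1 0 1 0 1

Lights still on: 11

Answer: no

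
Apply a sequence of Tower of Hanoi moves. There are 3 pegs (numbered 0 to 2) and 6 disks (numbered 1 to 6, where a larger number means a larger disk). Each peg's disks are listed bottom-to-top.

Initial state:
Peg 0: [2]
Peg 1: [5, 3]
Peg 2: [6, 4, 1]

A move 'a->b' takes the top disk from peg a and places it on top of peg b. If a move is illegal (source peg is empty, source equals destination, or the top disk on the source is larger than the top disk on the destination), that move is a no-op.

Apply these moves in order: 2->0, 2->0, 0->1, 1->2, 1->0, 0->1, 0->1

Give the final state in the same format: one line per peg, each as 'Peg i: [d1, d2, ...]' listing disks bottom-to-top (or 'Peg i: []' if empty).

After move 1 (2->0):
Peg 0: [2, 1]
Peg 1: [5, 3]
Peg 2: [6, 4]

After move 2 (2->0):
Peg 0: [2, 1]
Peg 1: [5, 3]
Peg 2: [6, 4]

After move 3 (0->1):
Peg 0: [2]
Peg 1: [5, 3, 1]
Peg 2: [6, 4]

After move 4 (1->2):
Peg 0: [2]
Peg 1: [5, 3]
Peg 2: [6, 4, 1]

After move 5 (1->0):
Peg 0: [2]
Peg 1: [5, 3]
Peg 2: [6, 4, 1]

After move 6 (0->1):
Peg 0: []
Peg 1: [5, 3, 2]
Peg 2: [6, 4, 1]

After move 7 (0->1):
Peg 0: []
Peg 1: [5, 3, 2]
Peg 2: [6, 4, 1]

Answer: Peg 0: []
Peg 1: [5, 3, 2]
Peg 2: [6, 4, 1]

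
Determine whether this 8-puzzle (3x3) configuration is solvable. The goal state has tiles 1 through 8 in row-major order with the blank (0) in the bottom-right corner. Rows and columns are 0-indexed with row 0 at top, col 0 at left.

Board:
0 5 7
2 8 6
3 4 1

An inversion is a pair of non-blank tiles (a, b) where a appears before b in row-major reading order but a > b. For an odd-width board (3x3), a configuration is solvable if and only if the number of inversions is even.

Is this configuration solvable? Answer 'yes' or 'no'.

Answer: no

Derivation:
Inversions (pairs i<j in row-major order where tile[i] > tile[j] > 0): 19
19 is odd, so the puzzle is not solvable.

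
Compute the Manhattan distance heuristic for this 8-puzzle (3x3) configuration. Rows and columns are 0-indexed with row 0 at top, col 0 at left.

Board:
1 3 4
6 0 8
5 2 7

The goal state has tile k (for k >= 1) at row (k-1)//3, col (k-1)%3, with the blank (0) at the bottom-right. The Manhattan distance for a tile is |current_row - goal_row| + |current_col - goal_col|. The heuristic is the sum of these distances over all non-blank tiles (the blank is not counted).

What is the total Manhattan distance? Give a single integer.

Tile 1: at (0,0), goal (0,0), distance |0-0|+|0-0| = 0
Tile 3: at (0,1), goal (0,2), distance |0-0|+|1-2| = 1
Tile 4: at (0,2), goal (1,0), distance |0-1|+|2-0| = 3
Tile 6: at (1,0), goal (1,2), distance |1-1|+|0-2| = 2
Tile 8: at (1,2), goal (2,1), distance |1-2|+|2-1| = 2
Tile 5: at (2,0), goal (1,1), distance |2-1|+|0-1| = 2
Tile 2: at (2,1), goal (0,1), distance |2-0|+|1-1| = 2
Tile 7: at (2,2), goal (2,0), distance |2-2|+|2-0| = 2
Sum: 0 + 1 + 3 + 2 + 2 + 2 + 2 + 2 = 14

Answer: 14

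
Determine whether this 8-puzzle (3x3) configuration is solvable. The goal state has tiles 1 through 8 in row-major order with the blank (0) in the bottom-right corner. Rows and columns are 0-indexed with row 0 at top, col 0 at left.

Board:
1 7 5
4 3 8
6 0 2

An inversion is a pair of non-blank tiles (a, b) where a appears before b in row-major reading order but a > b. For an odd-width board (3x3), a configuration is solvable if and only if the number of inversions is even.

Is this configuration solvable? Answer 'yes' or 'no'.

Inversions (pairs i<j in row-major order where tile[i] > tile[j] > 0): 14
14 is even, so the puzzle is solvable.

Answer: yes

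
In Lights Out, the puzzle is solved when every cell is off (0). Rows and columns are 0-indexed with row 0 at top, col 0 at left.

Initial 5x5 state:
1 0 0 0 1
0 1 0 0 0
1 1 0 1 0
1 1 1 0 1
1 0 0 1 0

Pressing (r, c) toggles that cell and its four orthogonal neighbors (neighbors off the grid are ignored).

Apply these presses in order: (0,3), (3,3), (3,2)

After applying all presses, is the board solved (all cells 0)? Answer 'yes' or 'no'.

After press 1 at (0,3):
1 0 1 1 0
0 1 0 1 0
1 1 0 1 0
1 1 1 0 1
1 0 0 1 0

After press 2 at (3,3):
1 0 1 1 0
0 1 0 1 0
1 1 0 0 0
1 1 0 1 0
1 0 0 0 0

After press 3 at (3,2):
1 0 1 1 0
0 1 0 1 0
1 1 1 0 0
1 0 1 0 0
1 0 1 0 0

Lights still on: 12

Answer: no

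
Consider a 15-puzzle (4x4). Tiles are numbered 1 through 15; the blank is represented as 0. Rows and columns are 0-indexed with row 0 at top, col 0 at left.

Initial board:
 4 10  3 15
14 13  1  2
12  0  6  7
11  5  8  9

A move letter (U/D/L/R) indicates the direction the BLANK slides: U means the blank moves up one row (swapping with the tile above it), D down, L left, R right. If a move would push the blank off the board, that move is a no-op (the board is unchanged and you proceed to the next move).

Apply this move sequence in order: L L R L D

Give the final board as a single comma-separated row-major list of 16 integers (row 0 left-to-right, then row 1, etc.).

Answer: 4, 10, 3, 15, 14, 13, 1, 2, 11, 12, 6, 7, 0, 5, 8, 9

Derivation:
After move 1 (L):
 4 10  3 15
14 13  1  2
 0 12  6  7
11  5  8  9

After move 2 (L):
 4 10  3 15
14 13  1  2
 0 12  6  7
11  5  8  9

After move 3 (R):
 4 10  3 15
14 13  1  2
12  0  6  7
11  5  8  9

After move 4 (L):
 4 10  3 15
14 13  1  2
 0 12  6  7
11  5  8  9

After move 5 (D):
 4 10  3 15
14 13  1  2
11 12  6  7
 0  5  8  9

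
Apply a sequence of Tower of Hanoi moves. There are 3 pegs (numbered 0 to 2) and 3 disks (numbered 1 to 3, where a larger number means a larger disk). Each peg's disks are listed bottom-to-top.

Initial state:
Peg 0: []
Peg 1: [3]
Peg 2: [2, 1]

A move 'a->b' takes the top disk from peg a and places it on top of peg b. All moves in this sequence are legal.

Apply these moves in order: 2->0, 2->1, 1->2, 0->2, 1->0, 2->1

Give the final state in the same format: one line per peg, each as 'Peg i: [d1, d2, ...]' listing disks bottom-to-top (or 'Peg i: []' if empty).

Answer: Peg 0: [3]
Peg 1: [1]
Peg 2: [2]

Derivation:
After move 1 (2->0):
Peg 0: [1]
Peg 1: [3]
Peg 2: [2]

After move 2 (2->1):
Peg 0: [1]
Peg 1: [3, 2]
Peg 2: []

After move 3 (1->2):
Peg 0: [1]
Peg 1: [3]
Peg 2: [2]

After move 4 (0->2):
Peg 0: []
Peg 1: [3]
Peg 2: [2, 1]

After move 5 (1->0):
Peg 0: [3]
Peg 1: []
Peg 2: [2, 1]

After move 6 (2->1):
Peg 0: [3]
Peg 1: [1]
Peg 2: [2]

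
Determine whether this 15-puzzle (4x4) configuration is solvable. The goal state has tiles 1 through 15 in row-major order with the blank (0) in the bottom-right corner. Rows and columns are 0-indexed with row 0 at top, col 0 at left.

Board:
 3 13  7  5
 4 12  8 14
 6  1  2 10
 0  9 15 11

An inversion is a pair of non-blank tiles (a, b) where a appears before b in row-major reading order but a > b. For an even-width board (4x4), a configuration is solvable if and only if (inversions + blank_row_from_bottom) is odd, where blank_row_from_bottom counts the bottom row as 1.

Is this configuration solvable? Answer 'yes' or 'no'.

Answer: no

Derivation:
Inversions: 43
Blank is in row 3 (0-indexed from top), which is row 1 counting from the bottom (bottom = 1).
43 + 1 = 44, which is even, so the puzzle is not solvable.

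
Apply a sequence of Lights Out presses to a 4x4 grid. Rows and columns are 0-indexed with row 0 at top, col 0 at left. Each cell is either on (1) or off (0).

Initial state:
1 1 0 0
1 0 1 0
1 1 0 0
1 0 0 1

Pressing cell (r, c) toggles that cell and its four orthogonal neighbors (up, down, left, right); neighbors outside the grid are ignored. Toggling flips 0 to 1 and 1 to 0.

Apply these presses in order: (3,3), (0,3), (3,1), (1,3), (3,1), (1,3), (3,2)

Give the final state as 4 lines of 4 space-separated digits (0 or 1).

After press 1 at (3,3):
1 1 0 0
1 0 1 0
1 1 0 1
1 0 1 0

After press 2 at (0,3):
1 1 1 1
1 0 1 1
1 1 0 1
1 0 1 0

After press 3 at (3,1):
1 1 1 1
1 0 1 1
1 0 0 1
0 1 0 0

After press 4 at (1,3):
1 1 1 0
1 0 0 0
1 0 0 0
0 1 0 0

After press 5 at (3,1):
1 1 1 0
1 0 0 0
1 1 0 0
1 0 1 0

After press 6 at (1,3):
1 1 1 1
1 0 1 1
1 1 0 1
1 0 1 0

After press 7 at (3,2):
1 1 1 1
1 0 1 1
1 1 1 1
1 1 0 1

Answer: 1 1 1 1
1 0 1 1
1 1 1 1
1 1 0 1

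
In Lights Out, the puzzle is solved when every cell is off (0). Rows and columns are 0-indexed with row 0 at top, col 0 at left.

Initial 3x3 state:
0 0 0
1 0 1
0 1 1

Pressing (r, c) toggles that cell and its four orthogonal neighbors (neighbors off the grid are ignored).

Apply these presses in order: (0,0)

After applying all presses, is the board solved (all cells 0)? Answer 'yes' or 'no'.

Answer: no

Derivation:
After press 1 at (0,0):
1 1 0
0 0 1
0 1 1

Lights still on: 5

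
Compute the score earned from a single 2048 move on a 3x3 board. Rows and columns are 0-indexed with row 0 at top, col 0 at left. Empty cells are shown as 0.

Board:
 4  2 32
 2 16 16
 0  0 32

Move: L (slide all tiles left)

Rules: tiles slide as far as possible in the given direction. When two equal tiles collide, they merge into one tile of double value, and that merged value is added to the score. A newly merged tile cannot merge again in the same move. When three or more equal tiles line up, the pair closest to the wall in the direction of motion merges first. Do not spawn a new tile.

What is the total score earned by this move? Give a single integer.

Slide left:
row 0: [4, 2, 32] -> [4, 2, 32]  score +0 (running 0)
row 1: [2, 16, 16] -> [2, 32, 0]  score +32 (running 32)
row 2: [0, 0, 32] -> [32, 0, 0]  score +0 (running 32)
Board after move:
 4  2 32
 2 32  0
32  0  0

Answer: 32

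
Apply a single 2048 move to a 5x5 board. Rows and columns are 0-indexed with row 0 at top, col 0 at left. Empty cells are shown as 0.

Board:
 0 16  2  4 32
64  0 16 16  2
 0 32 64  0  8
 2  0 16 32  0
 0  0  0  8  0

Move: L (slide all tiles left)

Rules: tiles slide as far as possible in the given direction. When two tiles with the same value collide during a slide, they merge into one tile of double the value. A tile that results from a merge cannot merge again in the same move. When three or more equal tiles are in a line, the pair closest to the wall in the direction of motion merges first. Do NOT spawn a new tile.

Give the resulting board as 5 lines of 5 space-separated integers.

Slide left:
row 0: [0, 16, 2, 4, 32] -> [16, 2, 4, 32, 0]
row 1: [64, 0, 16, 16, 2] -> [64, 32, 2, 0, 0]
row 2: [0, 32, 64, 0, 8] -> [32, 64, 8, 0, 0]
row 3: [2, 0, 16, 32, 0] -> [2, 16, 32, 0, 0]
row 4: [0, 0, 0, 8, 0] -> [8, 0, 0, 0, 0]

Answer: 16  2  4 32  0
64 32  2  0  0
32 64  8  0  0
 2 16 32  0  0
 8  0  0  0  0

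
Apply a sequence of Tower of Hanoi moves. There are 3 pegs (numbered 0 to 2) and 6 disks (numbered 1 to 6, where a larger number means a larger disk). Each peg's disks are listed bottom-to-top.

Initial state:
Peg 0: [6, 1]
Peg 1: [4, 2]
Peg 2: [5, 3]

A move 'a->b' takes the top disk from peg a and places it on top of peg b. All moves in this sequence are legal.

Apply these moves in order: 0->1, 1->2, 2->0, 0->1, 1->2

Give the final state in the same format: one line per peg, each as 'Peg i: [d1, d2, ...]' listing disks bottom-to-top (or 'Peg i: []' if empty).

After move 1 (0->1):
Peg 0: [6]
Peg 1: [4, 2, 1]
Peg 2: [5, 3]

After move 2 (1->2):
Peg 0: [6]
Peg 1: [4, 2]
Peg 2: [5, 3, 1]

After move 3 (2->0):
Peg 0: [6, 1]
Peg 1: [4, 2]
Peg 2: [5, 3]

After move 4 (0->1):
Peg 0: [6]
Peg 1: [4, 2, 1]
Peg 2: [5, 3]

After move 5 (1->2):
Peg 0: [6]
Peg 1: [4, 2]
Peg 2: [5, 3, 1]

Answer: Peg 0: [6]
Peg 1: [4, 2]
Peg 2: [5, 3, 1]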